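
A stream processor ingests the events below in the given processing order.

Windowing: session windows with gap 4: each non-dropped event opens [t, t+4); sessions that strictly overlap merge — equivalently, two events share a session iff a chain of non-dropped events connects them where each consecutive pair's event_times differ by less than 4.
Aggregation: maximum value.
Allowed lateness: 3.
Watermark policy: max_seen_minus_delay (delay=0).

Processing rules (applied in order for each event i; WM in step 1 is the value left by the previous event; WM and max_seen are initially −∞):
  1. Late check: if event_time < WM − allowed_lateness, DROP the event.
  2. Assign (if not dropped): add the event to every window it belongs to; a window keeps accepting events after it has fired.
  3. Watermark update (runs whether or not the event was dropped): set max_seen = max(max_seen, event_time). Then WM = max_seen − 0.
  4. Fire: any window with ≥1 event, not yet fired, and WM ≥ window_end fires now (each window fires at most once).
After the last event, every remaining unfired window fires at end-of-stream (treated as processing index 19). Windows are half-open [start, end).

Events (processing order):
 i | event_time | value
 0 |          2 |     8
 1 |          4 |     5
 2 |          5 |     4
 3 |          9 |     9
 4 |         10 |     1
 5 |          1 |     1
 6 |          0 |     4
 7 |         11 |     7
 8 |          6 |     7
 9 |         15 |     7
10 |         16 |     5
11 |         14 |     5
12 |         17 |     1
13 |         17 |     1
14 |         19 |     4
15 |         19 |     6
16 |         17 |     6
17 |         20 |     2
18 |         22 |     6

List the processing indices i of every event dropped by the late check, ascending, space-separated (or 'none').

5 6 8

i=0 t=2 v=8: → [2,6); WM=2
i=1 t=4 v=5: → [2,8); WM=4
i=2 t=5 v=4: → [2,9); WM=5
i=3 t=9 v=9: → [9,13); WM=9
i=4 t=10 v=1: → [9,14); WM=10
i=5 t=1 v=1: DROP (t<10-3); WM=10
i=6 t=0 v=4: DROP (t<10-3); WM=10
i=7 t=11 v=7: → [9,15); WM=11
i=8 t=6 v=7: DROP (t<11-3); WM=11
i=9 t=15 v=7: → [15,19); WM=15
i=10 t=16 v=5: → [15,20); WM=16
i=11 t=14 v=5: → [9,20); WM=16
i=12 t=17 v=1: → [9,21); WM=17
i=13 t=17 v=1: → [9,21); WM=17
i=14 t=19 v=4: → [9,23); WM=19
i=15 t=19 v=6: → [9,23); WM=19
i=16 t=17 v=6: → [9,23); WM=19
i=17 t=20 v=2: → [9,24); WM=20
i=18 t=22 v=6: → [9,26); WM=22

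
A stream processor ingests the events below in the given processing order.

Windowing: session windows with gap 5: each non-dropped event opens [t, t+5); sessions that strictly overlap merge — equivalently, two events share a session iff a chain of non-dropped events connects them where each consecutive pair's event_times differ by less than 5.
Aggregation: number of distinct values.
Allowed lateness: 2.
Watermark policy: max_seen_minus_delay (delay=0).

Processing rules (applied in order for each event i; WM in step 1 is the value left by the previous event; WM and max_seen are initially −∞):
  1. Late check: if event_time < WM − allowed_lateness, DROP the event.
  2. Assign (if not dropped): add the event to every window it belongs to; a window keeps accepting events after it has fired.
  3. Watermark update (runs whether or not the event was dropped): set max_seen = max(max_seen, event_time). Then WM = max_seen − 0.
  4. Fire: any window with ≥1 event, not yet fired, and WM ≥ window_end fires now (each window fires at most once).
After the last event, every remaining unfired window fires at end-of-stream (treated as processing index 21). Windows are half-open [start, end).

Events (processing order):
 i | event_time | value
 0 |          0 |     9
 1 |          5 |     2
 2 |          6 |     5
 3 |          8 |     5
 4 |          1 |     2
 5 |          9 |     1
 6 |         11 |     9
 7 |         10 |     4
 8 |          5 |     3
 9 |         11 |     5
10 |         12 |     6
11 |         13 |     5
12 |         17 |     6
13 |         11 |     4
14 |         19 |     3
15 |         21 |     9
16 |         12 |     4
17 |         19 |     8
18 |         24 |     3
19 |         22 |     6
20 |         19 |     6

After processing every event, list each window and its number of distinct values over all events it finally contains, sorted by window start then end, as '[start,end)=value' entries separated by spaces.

[0,5)=1 [5,29)=8

i=0 t=0 v=9: → [0,5); WM=0
i=1 t=5 v=2: → [5,10); WM=5
i=2 t=6 v=5: → [5,11); WM=6
i=3 t=8 v=5: → [5,13); WM=8
i=4 t=1 v=2: DROP (t<8-2); WM=8
i=5 t=9 v=1: → [5,14); WM=9
i=6 t=11 v=9: → [5,16); WM=11
i=7 t=10 v=4: → [5,16); WM=11
i=8 t=5 v=3: DROP (t<11-2); WM=11
i=9 t=11 v=5: → [5,16); WM=11
i=10 t=12 v=6: → [5,17); WM=12
i=11 t=13 v=5: → [5,18); WM=13
i=12 t=17 v=6: → [5,22); WM=17
i=13 t=11 v=4: DROP (t<17-2); WM=17
i=14 t=19 v=3: → [5,24); WM=19
i=15 t=21 v=9: → [5,26); WM=21
i=16 t=12 v=4: DROP (t<21-2); WM=21
i=17 t=19 v=8: → [5,26); WM=21
i=18 t=24 v=3: → [5,29); WM=24
i=19 t=22 v=6: → [5,29); WM=24
i=20 t=19 v=6: DROP (t<24-2); WM=24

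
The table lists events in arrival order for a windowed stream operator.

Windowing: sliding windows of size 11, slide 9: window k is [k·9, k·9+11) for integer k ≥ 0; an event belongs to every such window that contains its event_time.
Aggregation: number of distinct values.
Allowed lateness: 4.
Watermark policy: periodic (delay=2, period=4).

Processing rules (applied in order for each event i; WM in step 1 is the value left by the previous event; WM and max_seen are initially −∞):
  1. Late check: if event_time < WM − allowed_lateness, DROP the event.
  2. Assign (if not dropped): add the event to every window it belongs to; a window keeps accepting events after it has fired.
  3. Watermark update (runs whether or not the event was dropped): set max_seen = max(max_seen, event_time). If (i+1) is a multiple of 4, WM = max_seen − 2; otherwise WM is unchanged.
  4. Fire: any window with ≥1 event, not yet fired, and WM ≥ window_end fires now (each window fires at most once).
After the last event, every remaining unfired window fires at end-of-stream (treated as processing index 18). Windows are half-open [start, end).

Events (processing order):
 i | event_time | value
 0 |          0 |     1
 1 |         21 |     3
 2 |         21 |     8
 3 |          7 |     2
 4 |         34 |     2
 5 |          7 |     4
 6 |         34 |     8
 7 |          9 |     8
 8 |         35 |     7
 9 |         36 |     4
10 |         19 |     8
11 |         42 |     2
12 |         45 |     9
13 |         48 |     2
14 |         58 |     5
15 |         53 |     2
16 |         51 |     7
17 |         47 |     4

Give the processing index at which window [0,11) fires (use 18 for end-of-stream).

i=0 t=0 v=1: → [0,11); WM=−∞
i=1 t=21 v=3: → [18,29); WM=−∞
i=2 t=21 v=8: → [18,29); WM=−∞
i=3 t=7 v=2: → [0,11); WM=19; [0,11) fires=2
i=4 t=34 v=2: → [27,38); WM=19
i=5 t=7 v=4: DROP (t<19-4); WM=19
i=6 t=34 v=8: → [27,38); WM=19
i=7 t=9 v=8: DROP (t<19-4); WM=32; [18,29) fires=2
i=8 t=35 v=7: → [27,38); WM=32
i=9 t=36 v=4: → [36,47),[27,38); WM=32
i=10 t=19 v=8: DROP (t<32-4); WM=32
i=11 t=42 v=2: → [36,47); WM=40; [27,38) fires=4
i=12 t=45 v=9: → [45,56),[36,47); WM=40
i=13 t=48 v=2: → [45,56); WM=40
i=14 t=58 v=5: → [54,65); WM=40
i=15 t=53 v=2: → [45,56); WM=56; [36,47) fires=3 [45,56) fires=2
i=16 t=51 v=7: DROP (t<56-4); WM=56
i=17 t=47 v=4: DROP (t<56-4); WM=56

3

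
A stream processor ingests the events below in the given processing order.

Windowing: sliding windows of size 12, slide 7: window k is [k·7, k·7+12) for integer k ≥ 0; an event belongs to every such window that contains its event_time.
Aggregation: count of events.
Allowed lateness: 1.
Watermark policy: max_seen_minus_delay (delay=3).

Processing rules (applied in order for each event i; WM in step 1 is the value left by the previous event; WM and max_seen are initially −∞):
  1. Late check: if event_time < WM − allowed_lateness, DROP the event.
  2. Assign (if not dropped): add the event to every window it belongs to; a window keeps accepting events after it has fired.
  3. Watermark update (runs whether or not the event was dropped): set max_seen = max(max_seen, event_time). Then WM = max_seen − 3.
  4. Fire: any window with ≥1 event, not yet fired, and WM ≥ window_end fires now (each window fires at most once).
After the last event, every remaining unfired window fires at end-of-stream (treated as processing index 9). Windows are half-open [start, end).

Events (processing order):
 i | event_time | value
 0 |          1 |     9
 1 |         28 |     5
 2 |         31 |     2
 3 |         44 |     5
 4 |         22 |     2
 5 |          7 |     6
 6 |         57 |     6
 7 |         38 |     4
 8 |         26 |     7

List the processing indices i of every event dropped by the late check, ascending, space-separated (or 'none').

4 5 7 8

i=0 t=1 v=9: → [0,12); WM=-2
i=1 t=28 v=5: → [28,40),[21,33); WM=25; [0,12) fires=1
i=2 t=31 v=2: → [28,40),[21,33); WM=28
i=3 t=44 v=5: → [42,54),[35,47); WM=41; [21,33) fires=2 [28,40) fires=2
i=4 t=22 v=2: DROP (t<41-1); WM=41
i=5 t=7 v=6: DROP (t<41-1); WM=41
i=6 t=57 v=6: → [56,68),[49,61); WM=54; [35,47) fires=1 [42,54) fires=1
i=7 t=38 v=4: DROP (t<54-1); WM=54
i=8 t=26 v=7: DROP (t<54-1); WM=54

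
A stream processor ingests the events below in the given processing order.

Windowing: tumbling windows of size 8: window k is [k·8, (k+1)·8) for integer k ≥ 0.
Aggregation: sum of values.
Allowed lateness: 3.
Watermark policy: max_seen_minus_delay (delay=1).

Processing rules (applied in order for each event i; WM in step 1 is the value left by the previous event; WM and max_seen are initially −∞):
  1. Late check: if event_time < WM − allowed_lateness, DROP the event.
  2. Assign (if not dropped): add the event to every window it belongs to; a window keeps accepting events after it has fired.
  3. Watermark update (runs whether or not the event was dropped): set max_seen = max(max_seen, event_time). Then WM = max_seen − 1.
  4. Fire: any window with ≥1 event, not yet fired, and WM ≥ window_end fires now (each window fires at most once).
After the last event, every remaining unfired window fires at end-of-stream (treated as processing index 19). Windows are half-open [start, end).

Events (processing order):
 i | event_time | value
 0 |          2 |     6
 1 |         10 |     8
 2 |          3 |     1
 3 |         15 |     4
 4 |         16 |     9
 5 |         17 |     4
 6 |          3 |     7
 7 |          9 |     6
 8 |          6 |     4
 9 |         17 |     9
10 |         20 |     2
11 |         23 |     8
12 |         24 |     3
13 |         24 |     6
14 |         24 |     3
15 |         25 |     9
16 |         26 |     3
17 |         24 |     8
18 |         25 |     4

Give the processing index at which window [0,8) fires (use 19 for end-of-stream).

i=0 t=2 v=6: → [0,8); WM=1
i=1 t=10 v=8: → [8,16); WM=9; [0,8) fires=6
i=2 t=3 v=1: DROP (t<9-3); WM=9
i=3 t=15 v=4: → [8,16); WM=14
i=4 t=16 v=9: → [16,24); WM=15
i=5 t=17 v=4: → [16,24); WM=16; [8,16) fires=12
i=6 t=3 v=7: DROP (t<16-3); WM=16
i=7 t=9 v=6: DROP (t<16-3); WM=16
i=8 t=6 v=4: DROP (t<16-3); WM=16
i=9 t=17 v=9: → [16,24); WM=16
i=10 t=20 v=2: → [16,24); WM=19
i=11 t=23 v=8: → [16,24); WM=22
i=12 t=24 v=3: → [24,32); WM=23
i=13 t=24 v=6: → [24,32); WM=23
i=14 t=24 v=3: → [24,32); WM=23
i=15 t=25 v=9: → [24,32); WM=24; [16,24) fires=32
i=16 t=26 v=3: → [24,32); WM=25
i=17 t=24 v=8: → [24,32); WM=25
i=18 t=25 v=4: → [24,32); WM=25

1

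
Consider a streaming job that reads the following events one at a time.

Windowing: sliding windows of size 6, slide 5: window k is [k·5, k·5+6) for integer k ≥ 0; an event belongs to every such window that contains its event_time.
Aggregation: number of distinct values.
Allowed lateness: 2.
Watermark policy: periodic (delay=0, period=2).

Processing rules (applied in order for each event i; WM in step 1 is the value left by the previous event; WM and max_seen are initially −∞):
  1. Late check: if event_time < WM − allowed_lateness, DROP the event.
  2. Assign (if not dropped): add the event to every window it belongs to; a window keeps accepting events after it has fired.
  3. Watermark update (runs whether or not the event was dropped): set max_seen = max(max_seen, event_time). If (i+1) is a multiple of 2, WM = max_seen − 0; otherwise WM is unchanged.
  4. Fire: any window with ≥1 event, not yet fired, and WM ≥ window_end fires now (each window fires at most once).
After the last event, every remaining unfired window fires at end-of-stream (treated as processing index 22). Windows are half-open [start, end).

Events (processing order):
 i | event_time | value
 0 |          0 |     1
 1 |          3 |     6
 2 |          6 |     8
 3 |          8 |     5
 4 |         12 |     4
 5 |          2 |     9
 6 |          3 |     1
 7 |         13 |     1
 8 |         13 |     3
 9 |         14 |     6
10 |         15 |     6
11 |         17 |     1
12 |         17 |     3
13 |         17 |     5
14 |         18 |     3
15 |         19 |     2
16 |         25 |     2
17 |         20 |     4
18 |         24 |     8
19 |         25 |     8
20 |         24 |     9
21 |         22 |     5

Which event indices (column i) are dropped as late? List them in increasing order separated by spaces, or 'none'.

i=0 t=0 v=1: → [0,6); WM=−∞
i=1 t=3 v=6: → [0,6); WM=3
i=2 t=6 v=8: → [5,11); WM=3
i=3 t=8 v=5: → [5,11); WM=8; [0,6) fires=2
i=4 t=12 v=4: → [10,16); WM=8
i=5 t=2 v=9: DROP (t<8-2); WM=12; [5,11) fires=2
i=6 t=3 v=1: DROP (t<12-2); WM=12
i=7 t=13 v=1: → [10,16); WM=13
i=8 t=13 v=3: → [10,16); WM=13
i=9 t=14 v=6: → [10,16); WM=14
i=10 t=15 v=6: → [15,21),[10,16); WM=14
i=11 t=17 v=1: → [15,21); WM=17; [10,16) fires=4
i=12 t=17 v=3: → [15,21); WM=17
i=13 t=17 v=5: → [15,21); WM=17
i=14 t=18 v=3: → [15,21); WM=17
i=15 t=19 v=2: → [15,21); WM=19
i=16 t=25 v=2: → [25,31),[20,26); WM=19
i=17 t=20 v=4: → [20,26),[15,21); WM=25; [15,21) fires=6
i=18 t=24 v=8: → [20,26); WM=25
i=19 t=25 v=8: → [25,31),[20,26); WM=25
i=20 t=24 v=9: → [20,26); WM=25
i=21 t=22 v=5: DROP (t<25-2); WM=25

5 6 21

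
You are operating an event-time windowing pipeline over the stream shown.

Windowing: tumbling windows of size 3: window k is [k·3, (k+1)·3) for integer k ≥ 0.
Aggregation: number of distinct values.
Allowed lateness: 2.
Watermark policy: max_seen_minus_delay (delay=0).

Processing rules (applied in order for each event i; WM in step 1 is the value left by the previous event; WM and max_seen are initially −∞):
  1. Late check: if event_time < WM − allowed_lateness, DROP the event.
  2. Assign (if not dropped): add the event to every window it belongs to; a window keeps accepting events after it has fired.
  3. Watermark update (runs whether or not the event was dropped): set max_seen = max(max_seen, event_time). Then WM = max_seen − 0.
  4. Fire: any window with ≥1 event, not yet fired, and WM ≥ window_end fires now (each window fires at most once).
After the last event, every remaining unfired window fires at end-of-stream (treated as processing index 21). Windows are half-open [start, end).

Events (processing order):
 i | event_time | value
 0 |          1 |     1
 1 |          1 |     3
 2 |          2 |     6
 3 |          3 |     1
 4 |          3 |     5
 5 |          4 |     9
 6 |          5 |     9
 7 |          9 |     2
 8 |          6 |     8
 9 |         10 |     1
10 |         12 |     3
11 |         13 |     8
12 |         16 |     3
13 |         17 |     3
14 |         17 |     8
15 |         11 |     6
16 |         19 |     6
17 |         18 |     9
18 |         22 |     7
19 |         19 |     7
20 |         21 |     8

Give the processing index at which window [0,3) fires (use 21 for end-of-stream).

i=0 t=1 v=1: → [0,3); WM=1
i=1 t=1 v=3: → [0,3); WM=1
i=2 t=2 v=6: → [0,3); WM=2
i=3 t=3 v=1: → [3,6); WM=3; [0,3) fires=3
i=4 t=3 v=5: → [3,6); WM=3
i=5 t=4 v=9: → [3,6); WM=4
i=6 t=5 v=9: → [3,6); WM=5
i=7 t=9 v=2: → [9,12); WM=9; [3,6) fires=3
i=8 t=6 v=8: DROP (t<9-2); WM=9
i=9 t=10 v=1: → [9,12); WM=10
i=10 t=12 v=3: → [12,15); WM=12; [9,12) fires=2
i=11 t=13 v=8: → [12,15); WM=13
i=12 t=16 v=3: → [15,18); WM=16; [12,15) fires=2
i=13 t=17 v=3: → [15,18); WM=17
i=14 t=17 v=8: → [15,18); WM=17
i=15 t=11 v=6: DROP (t<17-2); WM=17
i=16 t=19 v=6: → [18,21); WM=19; [15,18) fires=2
i=17 t=18 v=9: → [18,21); WM=19
i=18 t=22 v=7: → [21,24); WM=22; [18,21) fires=2
i=19 t=19 v=7: DROP (t<22-2); WM=22
i=20 t=21 v=8: → [21,24); WM=22

3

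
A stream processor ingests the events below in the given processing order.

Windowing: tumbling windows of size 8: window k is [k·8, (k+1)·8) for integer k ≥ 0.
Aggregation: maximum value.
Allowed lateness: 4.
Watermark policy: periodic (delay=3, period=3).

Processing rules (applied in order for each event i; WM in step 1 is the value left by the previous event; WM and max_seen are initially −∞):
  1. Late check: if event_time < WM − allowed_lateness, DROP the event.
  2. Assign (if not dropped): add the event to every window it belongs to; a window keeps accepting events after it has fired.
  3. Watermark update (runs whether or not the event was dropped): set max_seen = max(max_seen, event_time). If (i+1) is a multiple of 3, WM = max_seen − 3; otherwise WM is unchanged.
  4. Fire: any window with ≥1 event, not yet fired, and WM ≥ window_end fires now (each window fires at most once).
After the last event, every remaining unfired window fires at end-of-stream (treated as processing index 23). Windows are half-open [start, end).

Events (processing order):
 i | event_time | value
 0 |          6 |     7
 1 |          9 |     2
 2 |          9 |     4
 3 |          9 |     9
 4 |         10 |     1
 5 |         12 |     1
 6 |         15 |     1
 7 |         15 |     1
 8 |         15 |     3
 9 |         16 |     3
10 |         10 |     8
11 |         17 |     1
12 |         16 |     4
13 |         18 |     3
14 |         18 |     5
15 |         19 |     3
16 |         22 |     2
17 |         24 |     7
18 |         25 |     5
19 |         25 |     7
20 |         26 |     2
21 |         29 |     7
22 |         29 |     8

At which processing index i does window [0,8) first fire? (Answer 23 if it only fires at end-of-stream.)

i=0 t=6 v=7: → [0,8); WM=−∞
i=1 t=9 v=2: → [8,16); WM=−∞
i=2 t=9 v=4: → [8,16); WM=6
i=3 t=9 v=9: → [8,16); WM=6
i=4 t=10 v=1: → [8,16); WM=6
i=5 t=12 v=1: → [8,16); WM=9; [0,8) fires=7
i=6 t=15 v=1: → [8,16); WM=9
i=7 t=15 v=1: → [8,16); WM=9
i=8 t=15 v=3: → [8,16); WM=12
i=9 t=16 v=3: → [16,24); WM=12
i=10 t=10 v=8: → [8,16); WM=12
i=11 t=17 v=1: → [16,24); WM=14
i=12 t=16 v=4: → [16,24); WM=14
i=13 t=18 v=3: → [16,24); WM=14
i=14 t=18 v=5: → [16,24); WM=15
i=15 t=19 v=3: → [16,24); WM=15
i=16 t=22 v=2: → [16,24); WM=15
i=17 t=24 v=7: → [24,32); WM=21; [8,16) fires=9
i=18 t=25 v=5: → [24,32); WM=21
i=19 t=25 v=7: → [24,32); WM=21
i=20 t=26 v=2: → [24,32); WM=23
i=21 t=29 v=7: → [24,32); WM=23
i=22 t=29 v=8: → [24,32); WM=23

5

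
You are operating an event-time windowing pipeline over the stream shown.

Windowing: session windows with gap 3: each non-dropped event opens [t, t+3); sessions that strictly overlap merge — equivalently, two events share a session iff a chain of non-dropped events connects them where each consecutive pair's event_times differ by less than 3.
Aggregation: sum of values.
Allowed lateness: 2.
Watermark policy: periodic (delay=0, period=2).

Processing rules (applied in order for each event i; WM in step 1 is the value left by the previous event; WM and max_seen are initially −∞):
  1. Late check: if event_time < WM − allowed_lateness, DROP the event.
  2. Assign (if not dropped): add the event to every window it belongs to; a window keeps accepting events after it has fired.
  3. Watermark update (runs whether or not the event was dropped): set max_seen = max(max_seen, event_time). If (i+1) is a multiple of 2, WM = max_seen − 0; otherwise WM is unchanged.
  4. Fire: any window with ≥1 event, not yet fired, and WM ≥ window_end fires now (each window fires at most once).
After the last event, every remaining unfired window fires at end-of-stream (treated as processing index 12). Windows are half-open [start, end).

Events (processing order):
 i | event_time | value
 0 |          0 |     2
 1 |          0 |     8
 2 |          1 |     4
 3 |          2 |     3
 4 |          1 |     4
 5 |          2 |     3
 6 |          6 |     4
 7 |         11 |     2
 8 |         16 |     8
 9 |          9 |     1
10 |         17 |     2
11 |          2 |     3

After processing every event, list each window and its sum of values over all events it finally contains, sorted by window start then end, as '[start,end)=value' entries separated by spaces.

[0,5)=24 [6,9)=4 [9,14)=3 [16,20)=10

i=0 t=0 v=2: → [0,3); WM=−∞
i=1 t=0 v=8: → [0,3); WM=0
i=2 t=1 v=4: → [0,4); WM=0
i=3 t=2 v=3: → [0,5); WM=2
i=4 t=1 v=4: → [0,5); WM=2
i=5 t=2 v=3: → [0,5); WM=2
i=6 t=6 v=4: → [6,9); WM=2
i=7 t=11 v=2: → [11,14); WM=11
i=8 t=16 v=8: → [16,19); WM=11
i=9 t=9 v=1: → [9,14); WM=16
i=10 t=17 v=2: → [16,20); WM=16
i=11 t=2 v=3: DROP (t<16-2); WM=17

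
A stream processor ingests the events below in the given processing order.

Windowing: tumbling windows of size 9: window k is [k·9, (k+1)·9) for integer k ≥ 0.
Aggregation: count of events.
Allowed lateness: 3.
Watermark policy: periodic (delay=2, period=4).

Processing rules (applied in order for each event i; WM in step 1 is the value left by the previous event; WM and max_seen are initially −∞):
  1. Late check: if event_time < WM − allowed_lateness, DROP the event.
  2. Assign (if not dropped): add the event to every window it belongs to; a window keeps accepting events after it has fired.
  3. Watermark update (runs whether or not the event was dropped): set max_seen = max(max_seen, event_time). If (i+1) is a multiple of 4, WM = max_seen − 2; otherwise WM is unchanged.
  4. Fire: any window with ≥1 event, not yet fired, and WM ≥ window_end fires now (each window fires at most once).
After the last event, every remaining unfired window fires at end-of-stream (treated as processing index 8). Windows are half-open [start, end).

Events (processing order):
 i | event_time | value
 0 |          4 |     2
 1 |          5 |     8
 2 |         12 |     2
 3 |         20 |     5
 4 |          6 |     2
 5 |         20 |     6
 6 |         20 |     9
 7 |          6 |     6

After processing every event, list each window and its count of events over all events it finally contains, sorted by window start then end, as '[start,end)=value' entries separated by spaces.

[0,9)=2 [9,18)=1 [18,27)=3

i=0 t=4 v=2: → [0,9); WM=−∞
i=1 t=5 v=8: → [0,9); WM=−∞
i=2 t=12 v=2: → [9,18); WM=−∞
i=3 t=20 v=5: → [18,27); WM=18; [0,9) fires=2 [9,18) fires=1
i=4 t=6 v=2: DROP (t<18-3); WM=18
i=5 t=20 v=6: → [18,27); WM=18
i=6 t=20 v=9: → [18,27); WM=18
i=7 t=6 v=6: DROP (t<18-3); WM=18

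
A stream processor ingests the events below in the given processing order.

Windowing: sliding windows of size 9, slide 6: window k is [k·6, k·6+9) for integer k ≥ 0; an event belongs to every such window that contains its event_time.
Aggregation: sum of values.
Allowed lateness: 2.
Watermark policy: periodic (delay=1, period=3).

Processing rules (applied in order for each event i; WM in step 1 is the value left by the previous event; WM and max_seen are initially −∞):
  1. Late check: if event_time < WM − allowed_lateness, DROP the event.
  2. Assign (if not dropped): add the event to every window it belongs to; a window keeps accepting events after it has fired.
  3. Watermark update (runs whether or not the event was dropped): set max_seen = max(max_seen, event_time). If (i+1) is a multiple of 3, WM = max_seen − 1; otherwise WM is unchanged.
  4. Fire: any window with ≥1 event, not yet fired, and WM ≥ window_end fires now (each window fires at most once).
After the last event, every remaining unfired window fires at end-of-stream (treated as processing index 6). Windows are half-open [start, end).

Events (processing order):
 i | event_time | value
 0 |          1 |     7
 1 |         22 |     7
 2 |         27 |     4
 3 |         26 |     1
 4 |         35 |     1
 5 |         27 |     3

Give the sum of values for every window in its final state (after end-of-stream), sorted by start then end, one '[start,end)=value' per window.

i=0 t=1 v=7: → [0,9); WM=−∞
i=1 t=22 v=7: → [18,27); WM=−∞
i=2 t=27 v=4: → [24,33); WM=26; [0,9) fires=7
i=3 t=26 v=1: → [24,33),[18,27); WM=26
i=4 t=35 v=1: → [30,39); WM=26
i=5 t=27 v=3: → [24,33); WM=34; [18,27) fires=8 [24,33) fires=8

[0,9)=7 [18,27)=8 [24,33)=8 [30,39)=1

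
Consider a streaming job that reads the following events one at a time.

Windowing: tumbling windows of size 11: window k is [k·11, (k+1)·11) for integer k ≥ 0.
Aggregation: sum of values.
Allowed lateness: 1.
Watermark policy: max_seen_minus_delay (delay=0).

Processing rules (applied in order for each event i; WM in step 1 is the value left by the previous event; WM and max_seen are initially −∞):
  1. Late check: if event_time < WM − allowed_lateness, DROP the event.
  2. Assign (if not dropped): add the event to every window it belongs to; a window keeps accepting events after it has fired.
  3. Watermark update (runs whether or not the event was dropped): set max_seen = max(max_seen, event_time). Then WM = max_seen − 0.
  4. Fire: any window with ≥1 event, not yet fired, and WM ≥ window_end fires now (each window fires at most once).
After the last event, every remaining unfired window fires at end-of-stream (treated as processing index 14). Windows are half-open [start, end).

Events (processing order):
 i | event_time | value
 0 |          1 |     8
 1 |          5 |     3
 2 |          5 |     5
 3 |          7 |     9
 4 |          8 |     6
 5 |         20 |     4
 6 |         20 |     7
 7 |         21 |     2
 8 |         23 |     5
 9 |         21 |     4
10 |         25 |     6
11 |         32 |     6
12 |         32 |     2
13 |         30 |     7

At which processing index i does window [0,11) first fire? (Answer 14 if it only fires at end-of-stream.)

i=0 t=1 v=8: → [0,11); WM=1
i=1 t=5 v=3: → [0,11); WM=5
i=2 t=5 v=5: → [0,11); WM=5
i=3 t=7 v=9: → [0,11); WM=7
i=4 t=8 v=6: → [0,11); WM=8
i=5 t=20 v=4: → [11,22); WM=20; [0,11) fires=31
i=6 t=20 v=7: → [11,22); WM=20
i=7 t=21 v=2: → [11,22); WM=21
i=8 t=23 v=5: → [22,33); WM=23; [11,22) fires=13
i=9 t=21 v=4: DROP (t<23-1); WM=23
i=10 t=25 v=6: → [22,33); WM=25
i=11 t=32 v=6: → [22,33); WM=32
i=12 t=32 v=2: → [22,33); WM=32
i=13 t=30 v=7: DROP (t<32-1); WM=32

5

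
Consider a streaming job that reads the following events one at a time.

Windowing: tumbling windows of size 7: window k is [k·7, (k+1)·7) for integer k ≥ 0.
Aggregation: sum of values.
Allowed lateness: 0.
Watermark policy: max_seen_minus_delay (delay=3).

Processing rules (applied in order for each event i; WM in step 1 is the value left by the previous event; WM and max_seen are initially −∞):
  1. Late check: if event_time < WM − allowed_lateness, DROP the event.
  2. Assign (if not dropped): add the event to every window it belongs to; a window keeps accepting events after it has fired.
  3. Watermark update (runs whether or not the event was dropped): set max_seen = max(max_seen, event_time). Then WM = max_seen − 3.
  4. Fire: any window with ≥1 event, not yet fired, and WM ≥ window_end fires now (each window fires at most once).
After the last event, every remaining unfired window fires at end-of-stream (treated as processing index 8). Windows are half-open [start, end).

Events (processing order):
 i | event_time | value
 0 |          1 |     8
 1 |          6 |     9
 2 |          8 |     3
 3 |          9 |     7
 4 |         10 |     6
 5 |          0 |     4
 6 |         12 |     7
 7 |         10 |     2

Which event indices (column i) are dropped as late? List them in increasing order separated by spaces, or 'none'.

i=0 t=1 v=8: → [0,7); WM=-2
i=1 t=6 v=9: → [0,7); WM=3
i=2 t=8 v=3: → [7,14); WM=5
i=3 t=9 v=7: → [7,14); WM=6
i=4 t=10 v=6: → [7,14); WM=7; [0,7) fires=17
i=5 t=0 v=4: DROP (t<7-0); WM=7
i=6 t=12 v=7: → [7,14); WM=9
i=7 t=10 v=2: → [7,14); WM=9

5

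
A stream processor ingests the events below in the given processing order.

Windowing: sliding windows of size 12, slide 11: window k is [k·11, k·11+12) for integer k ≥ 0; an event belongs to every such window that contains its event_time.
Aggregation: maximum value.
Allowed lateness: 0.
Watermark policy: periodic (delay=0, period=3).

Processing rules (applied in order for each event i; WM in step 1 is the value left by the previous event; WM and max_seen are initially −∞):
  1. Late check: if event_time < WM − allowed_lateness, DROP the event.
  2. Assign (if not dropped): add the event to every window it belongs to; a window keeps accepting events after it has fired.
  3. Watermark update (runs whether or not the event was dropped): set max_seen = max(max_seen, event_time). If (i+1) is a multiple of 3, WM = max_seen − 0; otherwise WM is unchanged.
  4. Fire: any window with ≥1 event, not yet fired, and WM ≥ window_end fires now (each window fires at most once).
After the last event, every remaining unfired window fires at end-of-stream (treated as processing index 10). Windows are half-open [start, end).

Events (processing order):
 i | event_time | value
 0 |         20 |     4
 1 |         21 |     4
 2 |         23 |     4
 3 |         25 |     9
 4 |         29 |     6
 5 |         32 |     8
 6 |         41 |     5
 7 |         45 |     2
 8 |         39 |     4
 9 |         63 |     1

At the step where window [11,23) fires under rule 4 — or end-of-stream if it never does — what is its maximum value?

4

i=0 t=20 v=4: → [11,23); WM=−∞
i=1 t=21 v=4: → [11,23); WM=−∞
i=2 t=23 v=4: → [22,34); WM=23; [11,23) fires=4
i=3 t=25 v=9: → [22,34); WM=23
i=4 t=29 v=6: → [22,34); WM=23
i=5 t=32 v=8: → [22,34); WM=32
i=6 t=41 v=5: → [33,45); WM=32
i=7 t=45 v=2: → [44,56); WM=32
i=8 t=39 v=4: → [33,45); WM=45; [22,34) fires=9 [33,45) fires=5
i=9 t=63 v=1: → [55,67); WM=45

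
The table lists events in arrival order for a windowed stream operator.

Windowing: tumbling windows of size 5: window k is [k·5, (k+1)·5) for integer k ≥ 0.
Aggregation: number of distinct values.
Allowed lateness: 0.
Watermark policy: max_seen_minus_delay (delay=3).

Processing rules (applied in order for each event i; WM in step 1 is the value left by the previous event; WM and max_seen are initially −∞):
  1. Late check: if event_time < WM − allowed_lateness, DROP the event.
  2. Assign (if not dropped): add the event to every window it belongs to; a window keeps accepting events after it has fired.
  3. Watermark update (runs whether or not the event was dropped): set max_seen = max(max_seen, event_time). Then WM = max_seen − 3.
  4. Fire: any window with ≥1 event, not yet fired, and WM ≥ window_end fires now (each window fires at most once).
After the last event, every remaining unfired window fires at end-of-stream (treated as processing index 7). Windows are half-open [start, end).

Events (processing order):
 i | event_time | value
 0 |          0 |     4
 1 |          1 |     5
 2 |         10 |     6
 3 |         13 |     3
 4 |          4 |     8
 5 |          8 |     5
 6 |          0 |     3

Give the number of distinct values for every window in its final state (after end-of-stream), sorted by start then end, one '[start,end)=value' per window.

[0,5)=2 [10,15)=2

i=0 t=0 v=4: → [0,5); WM=-3
i=1 t=1 v=5: → [0,5); WM=-2
i=2 t=10 v=6: → [10,15); WM=7; [0,5) fires=2
i=3 t=13 v=3: → [10,15); WM=10
i=4 t=4 v=8: DROP (t<10-0); WM=10
i=5 t=8 v=5: DROP (t<10-0); WM=10
i=6 t=0 v=3: DROP (t<10-0); WM=10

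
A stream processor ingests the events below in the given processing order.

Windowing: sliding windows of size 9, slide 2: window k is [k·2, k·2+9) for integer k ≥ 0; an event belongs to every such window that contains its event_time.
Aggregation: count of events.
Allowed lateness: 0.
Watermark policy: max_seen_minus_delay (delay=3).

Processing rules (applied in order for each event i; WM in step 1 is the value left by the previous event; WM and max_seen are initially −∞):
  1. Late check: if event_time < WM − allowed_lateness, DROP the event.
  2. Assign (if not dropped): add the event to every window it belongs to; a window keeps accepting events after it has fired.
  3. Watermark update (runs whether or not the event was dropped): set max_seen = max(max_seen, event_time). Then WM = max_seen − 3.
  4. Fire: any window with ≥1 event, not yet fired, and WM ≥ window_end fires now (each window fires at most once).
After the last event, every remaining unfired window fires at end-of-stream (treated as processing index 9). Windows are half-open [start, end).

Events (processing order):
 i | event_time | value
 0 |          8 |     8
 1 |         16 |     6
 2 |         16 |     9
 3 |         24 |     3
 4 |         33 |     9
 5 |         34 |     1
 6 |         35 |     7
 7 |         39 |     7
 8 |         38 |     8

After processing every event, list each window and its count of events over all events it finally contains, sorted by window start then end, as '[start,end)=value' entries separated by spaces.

i=0 t=8 v=8: → [8,17),[6,15),[4,13),[2,11),[0,9); WM=5
i=1 t=16 v=6: → [16,25),[14,23),[12,21),[10,19),[8,17); WM=13; [0,9) fires=1 [2,11) fires=1 [4,13) fires=1
i=2 t=16 v=9: → [16,25),[14,23),[12,21),[10,19),[8,17); WM=13
i=3 t=24 v=3: → [24,33),[22,31),[20,29),[18,27),[16,25); WM=21; [6,15) fires=1 [8,17) fires=3 [10,19) fires=2 [12,21) fires=2
i=4 t=33 v=9: → [32,41),[30,39),[28,37),[26,35); WM=30; [14,23) fires=2 [16,25) fires=3 [18,27) fires=1 [20,29) fires=1
i=5 t=34 v=1: → [34,43),[32,41),[30,39),[28,37),[26,35); WM=31; [22,31) fires=1
i=6 t=35 v=7: → [34,43),[32,41),[30,39),[28,37); WM=32
i=7 t=39 v=7: → [38,47),[36,45),[34,43),[32,41); WM=36; [24,33) fires=1 [26,35) fires=2
i=8 t=38 v=8: → [38,47),[36,45),[34,43),[32,41),[30,39); WM=36

[0,9)=1 [2,11)=1 [4,13)=1 [6,15)=1 [8,17)=3 [10,19)=2 [12,21)=2 [14,23)=2 [16,25)=3 [18,27)=1 [20,29)=1 [22,31)=1 [24,33)=1 [26,35)=2 [28,37)=3 [30,39)=4 [32,41)=5 [34,43)=4 [36,45)=2 [38,47)=2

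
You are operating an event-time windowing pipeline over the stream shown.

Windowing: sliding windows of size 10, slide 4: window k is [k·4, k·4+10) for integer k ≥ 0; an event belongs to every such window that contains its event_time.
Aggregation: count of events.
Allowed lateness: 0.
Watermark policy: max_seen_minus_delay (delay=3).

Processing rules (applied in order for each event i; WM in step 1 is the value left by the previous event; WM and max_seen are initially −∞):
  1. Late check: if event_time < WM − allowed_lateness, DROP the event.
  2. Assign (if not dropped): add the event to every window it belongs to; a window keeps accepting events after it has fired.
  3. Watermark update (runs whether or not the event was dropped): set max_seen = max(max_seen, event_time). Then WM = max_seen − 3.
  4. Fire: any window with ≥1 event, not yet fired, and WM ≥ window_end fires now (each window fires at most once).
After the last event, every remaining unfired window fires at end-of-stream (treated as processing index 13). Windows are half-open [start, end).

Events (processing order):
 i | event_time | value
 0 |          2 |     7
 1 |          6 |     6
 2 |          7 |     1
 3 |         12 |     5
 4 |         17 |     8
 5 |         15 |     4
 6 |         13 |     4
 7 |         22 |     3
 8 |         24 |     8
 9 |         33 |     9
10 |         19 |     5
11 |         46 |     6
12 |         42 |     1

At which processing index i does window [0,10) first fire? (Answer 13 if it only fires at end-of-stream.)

4

i=0 t=2 v=7: → [0,10); WM=-1
i=1 t=6 v=6: → [4,14),[0,10); WM=3
i=2 t=7 v=1: → [4,14),[0,10); WM=4
i=3 t=12 v=5: → [12,22),[8,18),[4,14); WM=9
i=4 t=17 v=8: → [16,26),[12,22),[8,18); WM=14; [0,10) fires=3 [4,14) fires=3
i=5 t=15 v=4: → [12,22),[8,18); WM=14
i=6 t=13 v=4: DROP (t<14-0); WM=14
i=7 t=22 v=3: → [20,30),[16,26); WM=19; [8,18) fires=3
i=8 t=24 v=8: → [24,34),[20,30),[16,26); WM=21
i=9 t=33 v=9: → [32,42),[28,38),[24,34); WM=30; [12,22) fires=3 [16,26) fires=3 [20,30) fires=2
i=10 t=19 v=5: DROP (t<30-0); WM=30
i=11 t=46 v=6: → [44,54),[40,50); WM=43; [24,34) fires=2 [28,38) fires=1 [32,42) fires=1
i=12 t=42 v=1: DROP (t<43-0); WM=43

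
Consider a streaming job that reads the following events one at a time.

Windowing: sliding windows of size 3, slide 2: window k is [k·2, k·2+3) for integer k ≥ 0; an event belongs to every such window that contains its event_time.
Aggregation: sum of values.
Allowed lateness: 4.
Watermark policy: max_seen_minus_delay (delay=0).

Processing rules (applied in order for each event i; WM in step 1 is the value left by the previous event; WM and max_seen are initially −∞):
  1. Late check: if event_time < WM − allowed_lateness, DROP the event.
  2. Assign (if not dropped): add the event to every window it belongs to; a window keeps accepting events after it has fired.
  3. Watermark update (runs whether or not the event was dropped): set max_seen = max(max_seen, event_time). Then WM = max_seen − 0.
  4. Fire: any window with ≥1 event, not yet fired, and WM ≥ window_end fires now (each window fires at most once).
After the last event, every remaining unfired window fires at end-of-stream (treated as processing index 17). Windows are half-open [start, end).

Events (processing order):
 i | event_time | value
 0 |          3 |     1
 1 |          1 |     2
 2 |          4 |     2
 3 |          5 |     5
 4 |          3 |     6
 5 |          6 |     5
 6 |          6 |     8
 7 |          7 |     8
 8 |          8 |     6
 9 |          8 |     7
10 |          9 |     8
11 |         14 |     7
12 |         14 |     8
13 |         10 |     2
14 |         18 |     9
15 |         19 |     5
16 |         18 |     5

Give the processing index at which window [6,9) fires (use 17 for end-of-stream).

i=0 t=3 v=1: → [2,5); WM=3
i=1 t=1 v=2: → [0,3); WM=3; [0,3) fires=2
i=2 t=4 v=2: → [4,7),[2,5); WM=4
i=3 t=5 v=5: → [4,7); WM=5; [2,5) fires=3
i=4 t=3 v=6: → [2,5); WM=5
i=5 t=6 v=5: → [6,9),[4,7); WM=6
i=6 t=6 v=8: → [6,9),[4,7); WM=6
i=7 t=7 v=8: → [6,9); WM=7; [4,7) fires=20
i=8 t=8 v=6: → [8,11),[6,9); WM=8
i=9 t=8 v=7: → [8,11),[6,9); WM=8
i=10 t=9 v=8: → [8,11); WM=9; [6,9) fires=34
i=11 t=14 v=7: → [14,17),[12,15); WM=14; [8,11) fires=21
i=12 t=14 v=8: → [14,17),[12,15); WM=14
i=13 t=10 v=2: → [10,13),[8,11); WM=14; [10,13) fires=2
i=14 t=18 v=9: → [18,21),[16,19); WM=18; [12,15) fires=15 [14,17) fires=15
i=15 t=19 v=5: → [18,21); WM=19; [16,19) fires=9
i=16 t=18 v=5: → [18,21),[16,19); WM=19

10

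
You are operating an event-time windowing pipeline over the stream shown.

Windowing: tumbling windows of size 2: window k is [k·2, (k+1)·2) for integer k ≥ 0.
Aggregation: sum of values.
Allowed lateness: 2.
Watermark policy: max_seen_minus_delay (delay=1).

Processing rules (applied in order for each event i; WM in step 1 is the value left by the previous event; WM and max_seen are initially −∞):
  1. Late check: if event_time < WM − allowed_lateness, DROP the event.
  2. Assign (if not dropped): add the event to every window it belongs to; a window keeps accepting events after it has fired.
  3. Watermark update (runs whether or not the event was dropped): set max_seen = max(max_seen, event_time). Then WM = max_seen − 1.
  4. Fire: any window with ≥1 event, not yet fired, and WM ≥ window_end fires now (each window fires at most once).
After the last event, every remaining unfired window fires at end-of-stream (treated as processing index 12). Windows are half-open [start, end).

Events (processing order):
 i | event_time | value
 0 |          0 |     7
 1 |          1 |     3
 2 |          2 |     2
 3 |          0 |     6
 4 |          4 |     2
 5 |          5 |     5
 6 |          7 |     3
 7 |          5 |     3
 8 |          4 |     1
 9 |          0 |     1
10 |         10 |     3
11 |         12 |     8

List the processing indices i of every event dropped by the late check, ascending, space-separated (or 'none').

i=0 t=0 v=7: → [0,2); WM=-1
i=1 t=1 v=3: → [0,2); WM=0
i=2 t=2 v=2: → [2,4); WM=1
i=3 t=0 v=6: → [0,2); WM=1
i=4 t=4 v=2: → [4,6); WM=3; [0,2) fires=16
i=5 t=5 v=5: → [4,6); WM=4; [2,4) fires=2
i=6 t=7 v=3: → [6,8); WM=6; [4,6) fires=7
i=7 t=5 v=3: → [4,6); WM=6
i=8 t=4 v=1: → [4,6); WM=6
i=9 t=0 v=1: DROP (t<6-2); WM=6
i=10 t=10 v=3: → [10,12); WM=9; [6,8) fires=3
i=11 t=12 v=8: → [12,14); WM=11

9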